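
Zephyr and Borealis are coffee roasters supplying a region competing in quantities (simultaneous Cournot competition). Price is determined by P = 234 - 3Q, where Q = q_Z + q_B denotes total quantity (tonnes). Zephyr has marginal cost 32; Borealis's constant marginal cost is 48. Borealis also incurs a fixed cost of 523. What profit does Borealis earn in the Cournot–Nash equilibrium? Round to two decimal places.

547.37

Zephyr's profit: π_Z = (234 - 3Q)q_Z - (32q_Z). Setting ∂π_Z/∂q_Z = 0: 202 - 6q_Z - 3(q_B) = 0.
Borealis's first-order condition: 186 - 6q_B - 3(q_Z) = 0.
Rearranging gives the reaction functions q_Z = (202 - 3q_B)/6 and q_B = (186 - 3q_Z)/6.
Solving the pair: q_Z = 218/9, q_B = 170/9.
Price P = 234 - 3·(388/9) = 314/3.
Borealis's profit: (314/3 - 48)·(170/9) - 523 = 547.3704.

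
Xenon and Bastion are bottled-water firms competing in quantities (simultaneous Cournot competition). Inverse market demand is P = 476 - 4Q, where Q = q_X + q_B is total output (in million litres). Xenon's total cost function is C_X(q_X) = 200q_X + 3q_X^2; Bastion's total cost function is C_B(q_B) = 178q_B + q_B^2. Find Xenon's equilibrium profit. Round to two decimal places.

Xenon's profit: π_X = (476 - 4Q)q_X - (200q_X + 3q_X²). Setting ∂π_X/∂q_X = 0: 276 - 14q_X - 4(q_B) = 0.
Bastion's profit: π_B = (476 - 4Q)q_B - (178q_B + q_B²). Setting ∂π_B/∂q_B = 0: 298 - 10q_B - 4(q_X) = 0.
So q_X = (276 - 4q_B)/14 and q_B = (298 - 4q_X)/10.
Substituting one into the other gives q_X = 392/31 and q_B = 767/31.
Price P = 476 - 4·(1159/31) = 326.4516.
Xenon's profit: 326.4516·(392/31) - 200·(392/31) - 3(392/31)² = 1119.3007.

1119.30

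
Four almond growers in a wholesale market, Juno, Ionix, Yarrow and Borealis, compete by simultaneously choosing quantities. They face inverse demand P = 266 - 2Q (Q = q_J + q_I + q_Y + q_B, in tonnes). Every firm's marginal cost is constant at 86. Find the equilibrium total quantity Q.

72

Each firm earns π_i = (266 - 2Q)q_i - 86q_i.
Setting ∂π_i/∂q_i = 0 with rivals' quantities fixed: 180 - 4q_i - 2·Σ_{j≠i} q_j = 0.
With identical firms every q_j equals q_i, so Σ_{j≠i} q_j = 3q_i and 180 = 10q_i, giving q_i = 18.
Total output Q = 18 + 18 + 18 + 18 = 72.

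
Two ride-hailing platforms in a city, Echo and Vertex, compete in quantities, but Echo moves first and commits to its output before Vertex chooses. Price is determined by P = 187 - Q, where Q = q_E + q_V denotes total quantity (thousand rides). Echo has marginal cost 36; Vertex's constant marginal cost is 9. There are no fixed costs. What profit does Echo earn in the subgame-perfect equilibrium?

1922

Solve by backward induction. Given q_E, the follower Vertex maximises π_V = (187 - q_E - q_V)q_V - 9q_V.
∂π_V/∂q_V = 178 - q_E - 2q_V = 0 gives the reaction function q_V = (178 - q_E)/2.
The leader anticipates this reaction. Substituting into P = 187 - Q gives P = 98 - (1/2)q_E, so π_E = (98 - (1/2)q_E)q_E - 36q_E.
The leader's first-order condition 62 - q_E = 0 yields q_E = 62.
Then q_V = (178 - 62)/2 = 58.
Price P = 187 - 120 = 67.
Echo's profit: (67 - 36)·62 = 1922.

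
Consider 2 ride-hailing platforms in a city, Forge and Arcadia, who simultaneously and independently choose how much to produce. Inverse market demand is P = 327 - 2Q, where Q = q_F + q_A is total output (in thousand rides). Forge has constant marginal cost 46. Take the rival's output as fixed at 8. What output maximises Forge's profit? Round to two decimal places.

66.25

With the rival's output fixed at 8, Forge's profit is π_F = (327 - 2·8 - 2q_F)q_F - (46q_F) = (311 - 2q_F)q_F - (46q_F).
∂π_F/∂q_F = 265 - 4q_F = 0, so q_F = 265/4.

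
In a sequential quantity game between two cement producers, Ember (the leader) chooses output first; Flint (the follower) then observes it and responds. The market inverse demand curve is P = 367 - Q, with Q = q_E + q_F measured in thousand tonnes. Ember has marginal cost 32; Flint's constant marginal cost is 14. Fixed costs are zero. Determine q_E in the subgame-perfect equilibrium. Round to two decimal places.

The follower Flint best-responds to any q_E: π_F = (367 - Q)q_F - 14q_F.
Setting the follower's marginal profit to zero, 353 - q_E - 2q_F = 0, i.e. q_F = (353 - q_E)/2.
Ember substitutes q_F(q_E) into its own profit: π_E = q_E(367 - q_E - (353 - q_E)/2) - 32q_E = (381/2 - (1/2)q_E)q_E - 32q_E.
The leader's first-order condition 317/2 - q_E = 0 yields q_E = 317/2.
Then q_F = (353 - 317/2)/2 = 389/4.

158.50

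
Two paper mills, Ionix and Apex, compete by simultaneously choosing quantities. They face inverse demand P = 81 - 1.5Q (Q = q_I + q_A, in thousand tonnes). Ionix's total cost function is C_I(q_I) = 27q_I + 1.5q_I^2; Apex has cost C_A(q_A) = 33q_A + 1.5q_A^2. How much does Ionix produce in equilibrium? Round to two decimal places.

7.47

Ionix's profit: π_I = (81 - 1.5Q)q_I - (27q_I + (3/2)q_I²). Setting ∂π_I/∂q_I = 0: 54 - 6q_I - (3/2)(q_A) = 0.
Apex's profit: π_A = (81 - 1.5Q)q_A - (33q_A + (3/2)q_A²). Setting ∂π_A/∂q_A = 0: 48 - 6q_A - (3/2)(q_I) = 0.
Rearranging gives the reaction functions q_I = (54 - (3/2)q_A)/6 and q_A = (48 - (3/2)q_I)/6.
Substituting one into the other gives q_I = 112/15 and q_A = 92/15.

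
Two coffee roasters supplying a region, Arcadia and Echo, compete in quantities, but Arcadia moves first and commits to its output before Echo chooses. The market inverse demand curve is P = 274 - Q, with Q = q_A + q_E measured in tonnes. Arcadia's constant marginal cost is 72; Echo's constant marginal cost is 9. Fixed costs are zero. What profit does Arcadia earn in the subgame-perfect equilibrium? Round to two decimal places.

Solve by backward induction. Given q_A, the follower Echo maximises π_E = (274 - q_A - q_E)q_E - 9q_E.
Setting the follower's marginal profit to zero, 265 - q_A - 2q_E = 0, i.e. q_E = (265 - q_A)/2.
Arcadia substitutes q_E(q_A) into its own profit: π_A = q_A(274 - q_A - (265 - q_A)/2) - 72q_A = (283/2 - (1/2)q_A)q_A - 72q_A.
Maximising: ∂π_A/∂q_A = 139/2 - q_A = 0, giving q_A = 139/2.
Then q_E = (265 - 139/2)/2 = 391/4.
Price P = 274 - 669/4 = 427/4.
Arcadia's profit: (427/4 - 72)·(139/2) = 2415.1250.

2415.13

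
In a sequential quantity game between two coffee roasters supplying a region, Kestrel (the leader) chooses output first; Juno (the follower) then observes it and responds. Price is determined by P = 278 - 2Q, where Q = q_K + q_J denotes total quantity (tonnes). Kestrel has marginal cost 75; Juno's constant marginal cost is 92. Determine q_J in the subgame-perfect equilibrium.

The follower Juno best-responds to any q_K: π_J = (278 - 2Q)q_J - 92q_J.
Follower FOC: 186 - 2q_K - 4q_J = 0, so q_J(q_K) = (186 - 2q_K)/4.
The leader anticipates this reaction. Substituting into P = 278 - 2Q gives P = 185 - q_K, so π_K = (185 - q_K)q_K - 75q_K.
Maximising: ∂π_K/∂q_K = 110 - 2q_K = 0, giving q_K = 55.
Then q_J = (186 - 2·55)/4 = 19.

19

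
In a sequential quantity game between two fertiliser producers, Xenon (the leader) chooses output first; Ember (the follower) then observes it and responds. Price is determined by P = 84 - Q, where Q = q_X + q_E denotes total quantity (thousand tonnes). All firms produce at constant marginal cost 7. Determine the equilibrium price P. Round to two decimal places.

26.25

The follower Ember best-responds to any q_X: π_E = (84 - Q)q_E - 7q_E.
∂π_E/∂q_E = 77 - q_X - 2q_E = 0 gives the reaction function q_E = (77 - q_X)/2.
Xenon substitutes q_E(q_X) into its own profit: π_X = q_X(84 - q_X - (77 - q_X)/2) - 7q_X = (91/2 - (1/2)q_X)q_X - 7q_X.
The leader's first-order condition 77/2 - q_X = 0 yields q_X = 77/2.
Then q_E = (77 - 77/2)/2 = 77/4.
Total output Q = 231/4, so price P = 84 - 231/4 = 105/4.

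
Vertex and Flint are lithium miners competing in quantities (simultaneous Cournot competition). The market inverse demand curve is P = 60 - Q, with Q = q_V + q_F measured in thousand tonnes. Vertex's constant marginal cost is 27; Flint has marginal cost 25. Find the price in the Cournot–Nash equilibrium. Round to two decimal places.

37.33

Vertex's profit: π_V = (60 - Q)q_V - (27q_V). Setting ∂π_V/∂q_V = 0: 33 - 2q_V - (q_F) = 0.
Flint's first-order condition: 35 - 2q_F - (q_V) = 0.
So q_V = (33 - q_F)/2 and q_F = (35 - q_V)/2.
Substituting one into the other gives q_V = 31/3 and q_F = 37/3.
Total output Q = 68/3, so price P = 60 - 68/3 = 112/3.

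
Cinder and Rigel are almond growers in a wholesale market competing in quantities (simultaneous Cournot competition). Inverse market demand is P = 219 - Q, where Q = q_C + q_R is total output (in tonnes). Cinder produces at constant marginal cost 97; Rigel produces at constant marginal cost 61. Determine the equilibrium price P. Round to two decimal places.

125.67

Cinder's profit: π_C = (219 - Q)q_C - (97q_C). Setting ∂π_C/∂q_C = 0: 122 - 2q_C - (q_R) = 0.
Rigel's profit: π_R = (219 - Q)q_R - (61q_R). Setting ∂π_R/∂q_R = 0: 158 - 2q_R - (q_C) = 0.
So q_C = (122 - q_R)/2 and q_R = (158 - q_C)/2.
Solving the pair: q_C = 86/3, q_R = 194/3.
Total output Q = 280/3, so price P = 219 - 280/3 = 377/3.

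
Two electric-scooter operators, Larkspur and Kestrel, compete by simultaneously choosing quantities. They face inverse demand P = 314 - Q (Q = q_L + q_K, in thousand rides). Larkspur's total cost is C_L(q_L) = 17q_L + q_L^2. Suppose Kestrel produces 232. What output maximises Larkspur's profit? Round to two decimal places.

16.25

With the rival's output fixed at 232, Larkspur's profit is π_L = (314 - 232 - q_L)q_L - (17q_L + q_L²) = (82 - q_L)q_L - (17q_L + q_L²).
∂π_L/∂q_L = 65 - 4q_L = 0, so q_L = 65/4.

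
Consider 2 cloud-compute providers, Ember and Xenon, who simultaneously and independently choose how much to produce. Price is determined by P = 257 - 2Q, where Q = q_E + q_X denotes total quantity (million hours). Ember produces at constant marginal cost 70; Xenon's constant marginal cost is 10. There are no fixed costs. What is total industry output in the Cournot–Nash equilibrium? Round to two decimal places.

Ember's profit: π_E = (257 - 2Q)q_E - (70q_E). Setting ∂π_E/∂q_E = 0: 187 - 4q_E - 2(q_X) = 0.
Xenon's first-order condition: 247 - 4q_X - 2(q_E) = 0.
So q_E = (187 - 2q_X)/4 and q_X = (247 - 2q_E)/4.
Substituting one into the other gives q_E = 127/6 and q_X = 307/6.
Total output Q = 127/6 + 307/6 = 217/3.

72.33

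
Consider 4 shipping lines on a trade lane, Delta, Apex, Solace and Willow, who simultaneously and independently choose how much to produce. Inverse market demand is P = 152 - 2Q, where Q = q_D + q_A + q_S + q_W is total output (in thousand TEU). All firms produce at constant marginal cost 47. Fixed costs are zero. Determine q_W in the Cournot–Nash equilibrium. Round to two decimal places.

10.50

Each firm earns π_i = (152 - 2Q)q_i - 47q_i.
Setting ∂π_i/∂q_i = 0 with rivals' quantities fixed: 105 - 4q_i - 2·Σ_{j≠i} q_j = 0.
By symmetry each firm produces the same amount; substituting Σ_{j≠i} q_j = 3q_i yields q_i = 105/10 = 21/2.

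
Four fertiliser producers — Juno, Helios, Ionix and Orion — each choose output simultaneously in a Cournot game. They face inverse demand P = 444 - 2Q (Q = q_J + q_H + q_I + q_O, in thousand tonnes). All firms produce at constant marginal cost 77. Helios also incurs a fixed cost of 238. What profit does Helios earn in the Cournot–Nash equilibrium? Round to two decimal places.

A representative firm's profit is π_i = q_i(444 - 2Q) - 77q_i.
First-order condition (treating rivals' output as given): 367 - 4q_i - 2·Σ_{j≠i} q_j = 0.
By symmetry each firm produces the same amount; substituting Σ_{j≠i} q_j = 3q_i yields q_i = 367/10.
Price P = 444 - 2·(734/5) = 752/5.
Helios's profit: (752/5 - 77)·(367/10) - 238 = 2455.7800.

2455.78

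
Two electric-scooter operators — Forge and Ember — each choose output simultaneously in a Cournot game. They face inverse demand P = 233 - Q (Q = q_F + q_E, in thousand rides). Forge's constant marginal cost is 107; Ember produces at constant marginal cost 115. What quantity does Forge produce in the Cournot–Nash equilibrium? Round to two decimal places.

Forge's profit: π_F = (233 - Q)q_F - (107q_F). Setting ∂π_F/∂q_F = 0: 126 - 2q_F - (q_E) = 0.
Ember's first-order condition: 118 - 2q_E - (q_F) = 0.
Rearranging gives the reaction functions q_F = (126 - q_E)/2 and q_E = (118 - q_F)/2.
Substituting one into the other gives q_F = 134/3 and q_E = 110/3.

44.67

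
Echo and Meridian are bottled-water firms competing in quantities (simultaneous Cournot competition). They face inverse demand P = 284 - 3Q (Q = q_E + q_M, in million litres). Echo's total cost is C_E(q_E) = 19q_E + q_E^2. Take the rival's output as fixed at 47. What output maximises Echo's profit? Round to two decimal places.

15.50

With the rival's output fixed at 47, Echo's profit is π_E = (284 - 3·47 - 3q_E)q_E - (19q_E + q_E²) = (143 - 3q_E)q_E - (19q_E + q_E²).
∂π_E/∂q_E = 124 - 8q_E = 0, so q_E = 31/2.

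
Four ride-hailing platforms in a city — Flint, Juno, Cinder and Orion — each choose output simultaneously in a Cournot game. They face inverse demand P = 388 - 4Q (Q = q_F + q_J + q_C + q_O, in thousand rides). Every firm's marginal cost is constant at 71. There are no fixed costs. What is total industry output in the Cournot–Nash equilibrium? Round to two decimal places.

A representative firm's profit is π_i = q_i(388 - 4Q) - 71q_i.
First-order condition (treating rivals' output as given): 317 - 8q_i - 4·Σ_{j≠i} q_j = 0.
By symmetry each firm produces the same amount; substituting Σ_{j≠i} q_j = 3q_i yields q_i = 317/20.
Total output Q = 317/20 + 317/20 + 317/20 + 317/20 = 317/5.

63.40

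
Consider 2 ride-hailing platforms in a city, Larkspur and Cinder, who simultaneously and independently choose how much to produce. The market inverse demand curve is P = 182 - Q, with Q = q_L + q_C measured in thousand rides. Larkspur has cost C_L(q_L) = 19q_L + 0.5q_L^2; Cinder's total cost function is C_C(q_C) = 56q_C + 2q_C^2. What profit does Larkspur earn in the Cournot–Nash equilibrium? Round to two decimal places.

3767.67

Larkspur's profit: π_L = (182 - Q)q_L - (19q_L + (1/2)q_L²). Setting ∂π_L/∂q_L = 0: 163 - 3q_L - (q_C) = 0.
Cinder's first-order condition: 126 - 6q_C - (q_L) = 0.
So q_L = (163 - q_C)/3 and q_C = (126 - q_L)/6.
Substituting one into the other gives q_L = 852/17 and q_C = 215/17.
Price P = 182 - 1067/17 = 119.2353.
Larkspur's profit: 119.2353·(852/17) - 19·(852/17) - (1/2)(852/17)² = 3767.6678.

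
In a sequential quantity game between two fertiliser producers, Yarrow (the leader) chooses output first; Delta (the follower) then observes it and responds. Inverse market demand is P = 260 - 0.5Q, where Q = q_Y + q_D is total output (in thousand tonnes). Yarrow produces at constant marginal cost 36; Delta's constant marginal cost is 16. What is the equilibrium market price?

Solve by backward induction. Given q_Y, the follower Delta maximises π_D = (260 - (1/2)q_Y - (1/2)q_D)q_D - 16q_D.
∂π_D/∂q_D = 244 - (1/2)q_Y - q_D = 0 gives the reaction function q_D = (244 - (1/2)q_Y).
The leader anticipates this reaction. Substituting into P = 260 - 0.5Q gives P = 138 - (1/4)q_Y, so π_Y = (138 - (1/4)q_Y)q_Y - 36q_Y.
Leader FOC: 102 - (1/2)q_Y = 0, so q_Y = 204.
Then q_D = (244 - (1/2)·204) = 142.
Total output Q = 346, so price P = 260 - (1/2)·346 = 87.

87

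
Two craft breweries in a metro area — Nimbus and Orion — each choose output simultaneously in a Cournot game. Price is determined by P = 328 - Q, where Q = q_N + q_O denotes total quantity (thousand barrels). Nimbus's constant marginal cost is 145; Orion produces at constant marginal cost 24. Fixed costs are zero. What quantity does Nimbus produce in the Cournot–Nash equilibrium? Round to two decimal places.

Nimbus's profit: π_N = (328 - Q)q_N - (145q_N). Setting ∂π_N/∂q_N = 0: 183 - 2q_N - (q_O) = 0.
Orion's first-order condition: 304 - 2q_O - (q_N) = 0.
Rearranging gives the reaction functions q_N = (183 - q_O)/2 and q_O = (304 - q_N)/2.
Solving the pair: q_N = 62/3, q_O = 425/3.

20.67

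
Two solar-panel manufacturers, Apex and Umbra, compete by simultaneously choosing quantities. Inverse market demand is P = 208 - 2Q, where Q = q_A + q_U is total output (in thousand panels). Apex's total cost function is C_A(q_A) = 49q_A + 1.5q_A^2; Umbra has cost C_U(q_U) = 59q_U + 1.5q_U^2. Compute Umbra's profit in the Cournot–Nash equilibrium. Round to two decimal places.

908.49

Apex's profit: π_A = (208 - 2Q)q_A - (49q_A + (3/2)q_A²). Setting ∂π_A/∂q_A = 0: 159 - 7q_A - 2(q_U) = 0.
Umbra's first-order condition: 149 - 7q_U - 2(q_A) = 0.
Best responses: q_A = (159 - 2q_U)/7, q_U = (149 - 2q_A)/7.
Solving the pair: q_A = 163/9, q_U = 145/9.
Price P = 208 - 2·(308/9) = 1256/9.
Umbra's profit: (1256/9)·(145/9) - 59·(145/9) - (3/2)(145/9)² = 908.4877.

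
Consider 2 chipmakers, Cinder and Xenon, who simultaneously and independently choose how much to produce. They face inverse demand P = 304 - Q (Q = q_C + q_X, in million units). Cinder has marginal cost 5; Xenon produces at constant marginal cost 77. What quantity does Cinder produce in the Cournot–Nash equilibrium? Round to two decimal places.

123.67

Cinder's profit: π_C = (304 - Q)q_C - (5q_C). Setting ∂π_C/∂q_C = 0: 299 - 2q_C - (q_X) = 0.
Xenon's first-order condition: 227 - 2q_X - (q_C) = 0.
Best responses: q_C = (299 - q_X)/2, q_X = (227 - q_C)/2.
Solving the pair: q_C = 371/3, q_X = 155/3.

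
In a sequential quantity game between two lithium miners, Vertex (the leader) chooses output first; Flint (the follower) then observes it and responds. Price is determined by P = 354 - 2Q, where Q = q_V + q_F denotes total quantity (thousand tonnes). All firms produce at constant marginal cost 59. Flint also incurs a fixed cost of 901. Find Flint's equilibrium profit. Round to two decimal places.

The follower Flint best-responds to any q_V: π_F = (354 - 2Q)q_F - 59q_F.
Setting the follower's marginal profit to zero, 295 - 2q_V - 4q_F = 0, i.e. q_F = (295 - 2q_V)/4.
Vertex substitutes q_F(q_V) into its own profit: π_V = q_V(354 - 2q_V - (295 - 2q_V)/2) - 59q_V = (413/2 - q_V)q_V - 59q_V.
Leader FOC: 295/2 - 2q_V = 0, so q_V = 295/4.
Then q_F = (295 - 2·(295/4))/4 = 295/8.
Price P = 354 - 2·(885/8) = 531/4.
Flint's profit: (531/4 - 59)·(295/8) - 901 = 1818.5313.

1818.53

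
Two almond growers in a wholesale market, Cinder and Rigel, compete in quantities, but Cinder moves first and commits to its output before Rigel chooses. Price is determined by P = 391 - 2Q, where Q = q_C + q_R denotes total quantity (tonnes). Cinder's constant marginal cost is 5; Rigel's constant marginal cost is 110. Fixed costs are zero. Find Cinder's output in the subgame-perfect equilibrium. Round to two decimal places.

Solve by backward induction. Given q_C, the follower Rigel maximises π_R = (391 - 2q_C - 2q_R)q_R - 110q_R.
Follower FOC: 281 - 2q_C - 4q_R = 0, so q_R(q_C) = (281 - 2q_C)/4.
The leader anticipates this reaction. Substituting into P = 391 - 2Q gives P = 501/2 - q_C, so π_C = (501/2 - q_C)q_C - 5q_C.
The leader's first-order condition 491/2 - 2q_C = 0 yields q_C = 491/4.
Then q_R = (281 - 2·(491/4))/4 = 71/8.

122.75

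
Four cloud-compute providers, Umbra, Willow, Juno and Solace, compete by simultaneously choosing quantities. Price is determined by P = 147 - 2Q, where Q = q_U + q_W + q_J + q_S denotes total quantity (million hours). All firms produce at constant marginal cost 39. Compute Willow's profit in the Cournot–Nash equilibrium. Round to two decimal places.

A representative firm's profit is π_i = q_i(147 - 2Q) - 39q_i.
First-order condition (treating rivals' output as given): 108 - 4q_i - 2·Σ_{j≠i} q_j = 0.
With identical firms every q_j equals q_i, so Σ_{j≠i} q_j = 3q_i and 108 = 10q_i, giving q_i = 54/5.
Price P = 147 - 2·(216/5) = 303/5.
Willow's profit: (303/5 - 39)·(54/5) = 233.2800.

233.28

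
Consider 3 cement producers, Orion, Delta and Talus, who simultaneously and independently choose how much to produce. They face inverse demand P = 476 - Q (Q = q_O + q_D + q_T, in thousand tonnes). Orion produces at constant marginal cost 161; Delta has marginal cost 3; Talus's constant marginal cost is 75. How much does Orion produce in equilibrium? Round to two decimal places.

17.75

Orion's profit: π_O = (476 - Q)q_O - (161q_O). Setting ∂π_O/∂q_O = 0: 315 - 2q_O - (q_D + q_T) = 0.
Delta's first-order condition: 473 - 2q_D - (q_O + q_T) = 0.
Talus's first-order condition: 401 - 2q_T - (q_O + q_D) = 0.
Summing all 3 equations gives 1189 − 4Q = 0, hence Q = 1189/4.
Back-substituting: q_O = (315 − 1189/4) = 71/4, q_D = (473 − 1189/4) = 703/4, q_T = (401 − 1189/4) = 415/4.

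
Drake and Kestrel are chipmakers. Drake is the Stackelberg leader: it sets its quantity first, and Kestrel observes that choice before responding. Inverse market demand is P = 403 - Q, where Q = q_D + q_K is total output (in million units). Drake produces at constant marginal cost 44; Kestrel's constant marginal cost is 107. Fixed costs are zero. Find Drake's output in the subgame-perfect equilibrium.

The follower Kestrel best-responds to any q_D: π_K = (403 - Q)q_K - 107q_K.
Setting the follower's marginal profit to zero, 296 - q_D - 2q_K = 0, i.e. q_K = (296 - q_D)/2.
Drake substitutes q_K(q_D) into its own profit: π_D = q_D(403 - q_D - (296 - q_D)/2) - 44q_D = (255 - (1/2)q_D)q_D - 44q_D.
The leader's first-order condition 211 - q_D = 0 yields q_D = 211.
Then q_K = (296 - 211)/2 = 85/2.

211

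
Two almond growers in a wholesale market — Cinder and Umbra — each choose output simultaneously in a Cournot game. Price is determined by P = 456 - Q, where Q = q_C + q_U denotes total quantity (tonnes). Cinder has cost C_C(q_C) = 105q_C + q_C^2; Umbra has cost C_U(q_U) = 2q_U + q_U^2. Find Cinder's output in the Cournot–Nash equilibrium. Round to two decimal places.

Cinder's profit: π_C = (456 - Q)q_C - (105q_C + q_C²). Setting ∂π_C/∂q_C = 0: 351 - 4q_C - (q_U) = 0.
Umbra's first-order condition: 454 - 4q_U - (q_C) = 0.
Rearranging gives the reaction functions q_C = (351 - q_U)/4 and q_U = (454 - q_C)/4.
Solving the pair: q_C = 190/3, q_U = 293/3.

63.33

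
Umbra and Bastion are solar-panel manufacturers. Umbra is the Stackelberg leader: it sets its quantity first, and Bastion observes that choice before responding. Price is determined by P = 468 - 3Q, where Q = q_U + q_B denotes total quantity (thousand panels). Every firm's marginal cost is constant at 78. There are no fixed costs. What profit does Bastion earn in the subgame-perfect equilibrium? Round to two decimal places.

3168.75

The follower Bastion best-responds to any q_U: π_B = (468 - 3Q)q_B - 78q_B.
∂π_B/∂q_B = 390 - 3q_U - 6q_B = 0 gives the reaction function q_B = (390 - 3q_U)/6.
The leader anticipates this reaction. Substituting into P = 468 - 3Q gives P = 273 - (3/2)q_U, so π_U = (273 - (3/2)q_U)q_U - 78q_U.
The leader's first-order condition 195 - 3q_U = 0 yields q_U = 65.
Then q_B = (390 - 3·65)/6 = 65/2.
Price P = 468 - 3·(195/2) = 351/2.
Bastion's profit: (351/2 - 78)·(65/2) = 3168.7500.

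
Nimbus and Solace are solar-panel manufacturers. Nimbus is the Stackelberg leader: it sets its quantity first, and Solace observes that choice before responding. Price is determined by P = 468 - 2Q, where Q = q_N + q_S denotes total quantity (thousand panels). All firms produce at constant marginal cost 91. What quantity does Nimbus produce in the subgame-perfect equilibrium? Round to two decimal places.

94.25

Solve by backward induction. Given q_N, the follower Solace maximises π_S = (468 - 2q_N - 2q_S)q_S - 91q_S.
Setting the follower's marginal profit to zero, 377 - 2q_N - 4q_S = 0, i.e. q_S = (377 - 2q_N)/4.
Nimbus substitutes q_S(q_N) into its own profit: π_N = q_N(468 - 2q_N - (377 - 2q_N)/2) - 91q_N = (559/2 - q_N)q_N - 91q_N.
Leader FOC: 377/2 - 2q_N = 0, so q_N = 377/4.
Then q_S = (377 - 2·(377/4))/4 = 377/8.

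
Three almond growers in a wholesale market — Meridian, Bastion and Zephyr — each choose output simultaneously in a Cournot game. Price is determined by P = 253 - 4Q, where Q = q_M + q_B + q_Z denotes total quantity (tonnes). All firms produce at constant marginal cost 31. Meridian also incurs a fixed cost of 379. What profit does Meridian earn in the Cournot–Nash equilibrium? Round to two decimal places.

Each firm earns π_i = (253 - 4Q)q_i - 31q_i.
Setting ∂π_i/∂q_i = 0 with rivals' quantities fixed: 222 - 8q_i - 4·Σ_{j≠i} q_j = 0.
With identical firms every q_j equals q_i, so Σ_{j≠i} q_j = 2q_i and 222 = 16q_i, giving q_i = 111/8.
Price P = 253 - 4·(333/8) = 173/2.
Meridian's profit: (173/2 - 31)·(111/8) - 379 = 391.0625.

391.06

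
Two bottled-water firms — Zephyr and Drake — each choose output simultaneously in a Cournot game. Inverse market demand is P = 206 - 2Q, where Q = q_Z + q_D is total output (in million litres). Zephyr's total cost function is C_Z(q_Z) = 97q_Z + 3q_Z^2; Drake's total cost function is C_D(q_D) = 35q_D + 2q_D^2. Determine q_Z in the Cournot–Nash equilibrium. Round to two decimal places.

Zephyr's profit: π_Z = (206 - 2Q)q_Z - (97q_Z + 3q_Z²). Setting ∂π_Z/∂q_Z = 0: 109 - 10q_Z - 2(q_D) = 0.
Drake's profit: π_D = (206 - 2Q)q_D - (35q_D + 2q_D²). Setting ∂π_D/∂q_D = 0: 171 - 8q_D - 2(q_Z) = 0.
So q_Z = (109 - 2q_D)/10 and q_D = (171 - 2q_Z)/8.
Substituting one into the other gives q_Z = 265/38 and q_D = 373/19.

6.97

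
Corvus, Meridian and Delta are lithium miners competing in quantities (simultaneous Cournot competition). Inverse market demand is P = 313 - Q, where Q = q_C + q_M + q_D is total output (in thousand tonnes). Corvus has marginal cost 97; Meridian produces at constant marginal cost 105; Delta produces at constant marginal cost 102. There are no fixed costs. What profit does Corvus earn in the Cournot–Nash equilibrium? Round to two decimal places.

3277.56

Corvus's profit: π_C = (313 - Q)q_C - (97q_C). Setting ∂π_C/∂q_C = 0: 216 - 2q_C - (q_M + q_D) = 0.
Meridian's profit: π_M = (313 - Q)q_M - (105q_M). Setting ∂π_M/∂q_M = 0: 208 - 2q_M - (q_C + q_D) = 0.
Delta's profit: π_D = (313 - Q)q_D - (102q_D). Setting ∂π_D/∂q_D = 0: 211 - 2q_D - (q_C + q_M) = 0.
Adding the 3 conditions: 635 − 2Q − 2Q = 0, i.e. Q = 635/4.
Back-substituting: q_C = (216 − 635/4) = 229/4, q_M = (208 − 635/4) = 197/4, q_D = (211 − 635/4) = 209/4.
Price P = 313 - 635/4 = 617/4.
Corvus's profit: (617/4 - 97)·(229/4) = 3277.5625.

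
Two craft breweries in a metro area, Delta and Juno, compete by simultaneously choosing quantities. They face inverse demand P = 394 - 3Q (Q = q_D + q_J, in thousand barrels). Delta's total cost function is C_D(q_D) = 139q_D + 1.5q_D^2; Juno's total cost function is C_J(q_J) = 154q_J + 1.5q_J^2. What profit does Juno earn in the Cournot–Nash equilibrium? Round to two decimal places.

Delta's profit: π_D = (394 - 3Q)q_D - (139q_D + (3/2)q_D²). Setting ∂π_D/∂q_D = 0: 255 - 9q_D - 3(q_J) = 0.
Juno's profit: π_J = (394 - 3Q)q_J - (154q_J + (3/2)q_J²). Setting ∂π_J/∂q_J = 0: 240 - 9q_J - 3(q_D) = 0.
Best responses: q_D = (255 - 3q_J)/9, q_J = (240 - 3q_D)/9.
Substituting one into the other gives q_D = 175/8 and q_J = 155/8.
Price P = 394 - 3·(165/4) = 1081/4.
Juno's profit: (1081/4)·(155/8) - 154·(155/8) - (3/2)(155/8)² = 1689.2578.

1689.26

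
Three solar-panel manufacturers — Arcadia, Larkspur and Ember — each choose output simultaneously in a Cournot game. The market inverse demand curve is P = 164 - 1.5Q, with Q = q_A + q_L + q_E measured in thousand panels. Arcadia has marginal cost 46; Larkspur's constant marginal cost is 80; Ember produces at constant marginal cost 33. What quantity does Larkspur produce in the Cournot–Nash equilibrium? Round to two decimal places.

Arcadia's profit: π_A = (164 - 1.5Q)q_A - (46q_A). Setting ∂π_A/∂q_A = 0: 118 - 3q_A - (3/2)(q_L + q_E) = 0.
Larkspur's first-order condition: 84 - 3q_L - (3/2)(q_A + q_E) = 0.
Ember's profit: π_E = (164 - 1.5Q)q_E - (33q_E). Setting ∂π_E/∂q_E = 0: 131 - 3q_E - (3/2)(q_A + q_L) = 0.
Adding the 3 conditions: 333 − 3Q − 3Q = 0, i.e. Q = 111/2.
Back-substituting: q_A = (118 − 333/4)/(3/2) = 139/6, q_L = (84 − 333/4)/(3/2) = 1/2, q_E = (131 − 333/4)/(3/2) = 191/6.

0.50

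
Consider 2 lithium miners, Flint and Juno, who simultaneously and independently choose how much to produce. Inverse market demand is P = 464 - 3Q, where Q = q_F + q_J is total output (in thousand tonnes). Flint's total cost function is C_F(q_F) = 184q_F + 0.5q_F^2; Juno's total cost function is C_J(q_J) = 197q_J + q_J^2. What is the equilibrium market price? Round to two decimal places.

306.47

Flint's profit: π_F = (464 - 3Q)q_F - (184q_F + (1/2)q_F²). Setting ∂π_F/∂q_F = 0: 280 - 7q_F - 3(q_J) = 0.
Juno's profit: π_J = (464 - 3Q)q_J - (197q_J + q_J²). Setting ∂π_J/∂q_J = 0: 267 - 8q_J - 3(q_F) = 0.
Rearranging gives the reaction functions q_F = (280 - 3q_J)/7 and q_J = (267 - 3q_F)/8.
Substituting one into the other gives q_F = 1439/47 and q_J = 1029/47.
Total output Q = 52.5106, so price P = 464 - 3·52.5106 = 306.4681.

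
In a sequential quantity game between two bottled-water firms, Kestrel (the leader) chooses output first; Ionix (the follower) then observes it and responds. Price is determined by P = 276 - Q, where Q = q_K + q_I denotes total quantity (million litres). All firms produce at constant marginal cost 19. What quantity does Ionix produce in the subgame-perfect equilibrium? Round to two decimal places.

The follower Ionix best-responds to any q_K: π_I = (276 - Q)q_I - 19q_I.
Follower FOC: 257 - q_K - 2q_I = 0, so q_I(q_K) = (257 - q_K)/2.
The leader anticipates this reaction. Substituting into P = 276 - Q gives P = 295/2 - (1/2)q_K, so π_K = (295/2 - (1/2)q_K)q_K - 19q_K.
Leader FOC: 257/2 - q_K = 0, so q_K = 257/2.
Then q_I = (257 - 257/2)/2 = 257/4.

64.25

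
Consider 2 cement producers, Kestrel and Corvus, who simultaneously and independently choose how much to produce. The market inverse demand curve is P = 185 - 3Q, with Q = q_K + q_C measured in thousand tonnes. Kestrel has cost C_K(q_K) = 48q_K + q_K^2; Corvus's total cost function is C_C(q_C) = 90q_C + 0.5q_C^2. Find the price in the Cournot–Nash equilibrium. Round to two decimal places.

Kestrel's profit: π_K = (185 - 3Q)q_K - (48q_K + q_K²). Setting ∂π_K/∂q_K = 0: 137 - 8q_K - 3(q_C) = 0.
Corvus's profit: π_C = (185 - 3Q)q_C - (90q_C + (1/2)q_C²). Setting ∂π_C/∂q_C = 0: 95 - 7q_C - 3(q_K) = 0.
Best responses: q_K = (137 - 3q_C)/8, q_C = (95 - 3q_K)/7.
Substituting one into the other gives q_K = 674/47 and q_C = 349/47.
Total output Q = 1023/47, so price P = 185 - 3·(1023/47) = 119.7021.

119.70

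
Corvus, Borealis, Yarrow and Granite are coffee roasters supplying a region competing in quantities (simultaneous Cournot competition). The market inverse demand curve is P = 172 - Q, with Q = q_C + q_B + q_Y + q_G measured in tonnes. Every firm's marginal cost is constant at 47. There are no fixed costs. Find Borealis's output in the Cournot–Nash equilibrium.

A representative firm's profit is π_i = q_i(172 - Q) - 47q_i.
Setting ∂π_i/∂q_i = 0 with rivals' quantities fixed: 125 - 2q_i - Σ_{j≠i} q_j = 0.
By symmetry each firm produces the same amount; substituting Σ_{j≠i} q_j = 3q_i yields q_i = 125/5 = 25.

25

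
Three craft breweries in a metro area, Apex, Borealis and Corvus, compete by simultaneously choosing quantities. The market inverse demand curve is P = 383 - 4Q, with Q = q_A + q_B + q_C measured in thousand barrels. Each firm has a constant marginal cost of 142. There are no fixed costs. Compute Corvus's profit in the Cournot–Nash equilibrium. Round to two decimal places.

A representative firm's profit is π_i = q_i(383 - 4Q) - 142q_i.
First-order condition (treating rivals' output as given): 241 - 8q_i - 4·Σ_{j≠i} q_j = 0.
With identical firms every q_j equals q_i, so Σ_{j≠i} q_j = 2q_i and 241 = 16q_i, giving q_i = 241/16.
Price P = 383 - 4·(723/16) = 809/4.
Corvus's profit: (809/4 - 142)·(241/16) = 907.5156.

907.52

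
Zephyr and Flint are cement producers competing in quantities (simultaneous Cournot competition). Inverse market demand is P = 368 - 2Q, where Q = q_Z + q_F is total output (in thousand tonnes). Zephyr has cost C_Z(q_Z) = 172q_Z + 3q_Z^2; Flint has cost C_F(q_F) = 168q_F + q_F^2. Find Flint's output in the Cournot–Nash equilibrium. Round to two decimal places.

Zephyr's profit: π_Z = (368 - 2Q)q_Z - (172q_Z + 3q_Z²). Setting ∂π_Z/∂q_Z = 0: 196 - 10q_Z - 2(q_F) = 0.
Flint's profit: π_F = (368 - 2Q)q_F - (168q_F + q_F²). Setting ∂π_F/∂q_F = 0: 200 - 6q_F - 2(q_Z) = 0.
Best responses: q_Z = (196 - 2q_F)/10, q_F = (200 - 2q_Z)/6.
Solving the pair: q_Z = 97/7, q_F = 201/7.

28.71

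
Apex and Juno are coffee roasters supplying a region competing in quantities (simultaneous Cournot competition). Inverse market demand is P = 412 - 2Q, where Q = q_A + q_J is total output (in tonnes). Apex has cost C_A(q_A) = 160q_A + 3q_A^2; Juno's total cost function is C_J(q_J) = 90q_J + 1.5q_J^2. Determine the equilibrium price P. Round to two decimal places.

295.76

Apex's profit: π_A = (412 - 2Q)q_A - (160q_A + 3q_A²). Setting ∂π_A/∂q_A = 0: 252 - 10q_A - 2(q_J) = 0.
Juno's first-order condition: 322 - 7q_J - 2(q_A) = 0.
Rearranging gives the reaction functions q_A = (252 - 2q_J)/10 and q_J = (322 - 2q_A)/7.
Solving the pair: q_A = 560/33, q_J = 1358/33.
Total output Q = 1918/33, so price P = 412 - 2·(1918/33) = 295.7576.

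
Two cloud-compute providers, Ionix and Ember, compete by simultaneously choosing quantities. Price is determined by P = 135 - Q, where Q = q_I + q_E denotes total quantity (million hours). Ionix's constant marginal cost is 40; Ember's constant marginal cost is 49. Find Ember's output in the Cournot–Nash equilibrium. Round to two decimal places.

25.67

Ionix's profit: π_I = (135 - Q)q_I - (40q_I). Setting ∂π_I/∂q_I = 0: 95 - 2q_I - (q_E) = 0.
Ember's profit: π_E = (135 - Q)q_E - (49q_E). Setting ∂π_E/∂q_E = 0: 86 - 2q_E - (q_I) = 0.
Best responses: q_I = (95 - q_E)/2, q_E = (86 - q_I)/2.
Solving the pair: q_I = 104/3, q_E = 77/3.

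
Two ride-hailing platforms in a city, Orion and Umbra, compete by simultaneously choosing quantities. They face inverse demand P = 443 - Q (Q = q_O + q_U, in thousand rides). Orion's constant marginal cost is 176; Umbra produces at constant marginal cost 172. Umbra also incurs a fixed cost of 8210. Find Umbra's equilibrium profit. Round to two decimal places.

192.78

Orion's profit: π_O = (443 - Q)q_O - (176q_O). Setting ∂π_O/∂q_O = 0: 267 - 2q_O - (q_U) = 0.
Umbra's first-order condition: 271 - 2q_U - (q_O) = 0.
Best responses: q_O = (267 - q_U)/2, q_U = (271 - q_O)/2.
Substituting one into the other gives q_O = 263/3 and q_U = 275/3.
Price P = 443 - 538/3 = 791/3.
Umbra's profit: (791/3 - 172)·(275/3) - 8210 = 1735/9.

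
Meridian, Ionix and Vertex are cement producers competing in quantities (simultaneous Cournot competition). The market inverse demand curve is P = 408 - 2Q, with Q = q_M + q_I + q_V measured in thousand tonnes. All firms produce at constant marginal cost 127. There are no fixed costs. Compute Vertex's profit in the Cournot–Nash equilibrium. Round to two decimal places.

A representative firm's profit is π_i = q_i(408 - 2Q) - 127q_i.
Setting ∂π_i/∂q_i = 0 with rivals' quantities fixed: 281 - 4q_i - 2·Σ_{j≠i} q_j = 0.
With identical firms every q_j equals q_i, so Σ_{j≠i} q_j = 2q_i and 281 = 8q_i, giving q_i = 281/8.
Price P = 408 - 2·(843/8) = 789/4.
Vertex's profit: (789/4 - 127)·(281/8) = 2467.5313.

2467.53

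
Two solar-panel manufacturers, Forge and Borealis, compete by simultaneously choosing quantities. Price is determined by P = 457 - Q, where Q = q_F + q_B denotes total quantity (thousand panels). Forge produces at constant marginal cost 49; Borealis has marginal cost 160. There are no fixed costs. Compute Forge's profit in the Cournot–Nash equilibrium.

29929

Forge's profit: π_F = (457 - Q)q_F - (49q_F). Setting ∂π_F/∂q_F = 0: 408 - 2q_F - (q_B) = 0.
Borealis's profit: π_B = (457 - Q)q_B - (160q_B). Setting ∂π_B/∂q_B = 0: 297 - 2q_B - (q_F) = 0.
So q_F = (408 - q_B)/2 and q_B = (297 - q_F)/2.
Solving the pair: q_F = 173, q_B = 62.
Price P = 457 - 235 = 222.
Forge's profit: (222 - 49)·173 = 29929.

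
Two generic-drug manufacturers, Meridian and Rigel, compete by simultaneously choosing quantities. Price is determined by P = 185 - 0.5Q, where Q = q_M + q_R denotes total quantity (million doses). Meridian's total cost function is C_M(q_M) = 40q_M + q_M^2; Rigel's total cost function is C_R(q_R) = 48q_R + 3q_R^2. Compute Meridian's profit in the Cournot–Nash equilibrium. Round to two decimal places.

3121.02

Meridian's profit: π_M = (185 - 0.5Q)q_M - (40q_M + q_M²). Setting ∂π_M/∂q_M = 0: 145 - 3q_M - (1/2)(q_R) = 0.
Rigel's profit: π_R = (185 - 0.5Q)q_R - (48q_R + 3q_R²). Setting ∂π_R/∂q_R = 0: 137 - 7q_R - (1/2)(q_M) = 0.
Rearranging gives the reaction functions q_M = (145 - (1/2)q_R)/3 and q_R = (137 - (1/2)q_M)/7.
Solving the pair: q_M = 45.6145, q_R = 1354/83.
Price P = 185 - (1/2)·61.9277 = 154.0361.
Meridian's profit: 154.0361·45.6145 - 40·45.6145 - 45.6145² = 3121.0181.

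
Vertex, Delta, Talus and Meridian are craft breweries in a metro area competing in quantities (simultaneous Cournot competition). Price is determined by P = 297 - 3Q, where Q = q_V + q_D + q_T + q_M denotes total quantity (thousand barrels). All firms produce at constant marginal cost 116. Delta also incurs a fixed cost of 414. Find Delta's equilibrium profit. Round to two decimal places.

A representative firm's profit is π_i = q_i(297 - 3Q) - 116q_i.
First-order condition (treating rivals' output as given): 181 - 6q_i - 3·Σ_{j≠i} q_j = 0.
By symmetry each firm produces the same amount; substituting Σ_{j≠i} q_j = 3q_i yields q_i = 181/15.
Price P = 297 - 3·(724/15) = 761/5.
Delta's profit: (761/5 - 116)·(181/15) - 414 = 1711/75.

22.81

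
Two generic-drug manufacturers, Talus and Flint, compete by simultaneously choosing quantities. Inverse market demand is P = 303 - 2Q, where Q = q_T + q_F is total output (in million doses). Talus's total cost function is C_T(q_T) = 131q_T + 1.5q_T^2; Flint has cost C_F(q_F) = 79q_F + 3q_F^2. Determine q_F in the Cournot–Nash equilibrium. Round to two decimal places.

18.55

Talus's profit: π_T = (303 - 2Q)q_T - (131q_T + (3/2)q_T²). Setting ∂π_T/∂q_T = 0: 172 - 7q_T - 2(q_F) = 0.
Flint's profit: π_F = (303 - 2Q)q_F - (79q_F + 3q_F²). Setting ∂π_F/∂q_F = 0: 224 - 10q_F - 2(q_T) = 0.
Best responses: q_T = (172 - 2q_F)/7, q_F = (224 - 2q_T)/10.
Solving the pair: q_T = 212/11, q_F = 204/11.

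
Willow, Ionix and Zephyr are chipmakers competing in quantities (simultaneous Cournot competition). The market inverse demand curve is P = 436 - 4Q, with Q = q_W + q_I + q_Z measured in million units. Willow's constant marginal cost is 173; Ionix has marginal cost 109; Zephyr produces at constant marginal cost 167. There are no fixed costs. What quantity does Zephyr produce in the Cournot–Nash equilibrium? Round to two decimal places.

13.56

Willow's profit: π_W = (436 - 4Q)q_W - (173q_W). Setting ∂π_W/∂q_W = 0: 263 - 8q_W - 4(q_I + q_Z) = 0.
Ionix's first-order condition: 327 - 8q_I - 4(q_W + q_Z) = 0.
Zephyr's profit: π_Z = (436 - 4Q)q_Z - (167q_Z). Setting ∂π_Z/∂q_Z = 0: 269 - 8q_Z - 4(q_W + q_I) = 0.
Summing all 3 equations gives 859 − 16Q = 0, hence Q = 859/16.
Back-substituting: q_W = (263 − 859/4)/4 = 193/16, q_I = (327 − 859/4)/4 = 449/16, q_Z = (269 − 859/4)/4 = 217/16.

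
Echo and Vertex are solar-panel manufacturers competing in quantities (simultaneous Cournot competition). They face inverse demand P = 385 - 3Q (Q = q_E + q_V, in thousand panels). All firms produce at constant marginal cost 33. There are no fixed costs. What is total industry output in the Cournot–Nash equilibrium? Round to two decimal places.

78.22

A representative firm's profit is π_i = q_i(385 - 3Q) - 33q_i.
First-order condition (treating rivals' output as given): 352 - 6q_i - 3q_j = 0.
With identical firms every q_j equals q_i, so q_j = q_i and 352 = 9q_i, giving q_i = 352/9.
Total output Q = 352/9 + 352/9 = 704/9.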